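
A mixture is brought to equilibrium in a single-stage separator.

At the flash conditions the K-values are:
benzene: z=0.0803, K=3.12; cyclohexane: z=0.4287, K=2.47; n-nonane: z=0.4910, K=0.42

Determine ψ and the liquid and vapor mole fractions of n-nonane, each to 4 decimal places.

Rachford–Rice: g(ψ) = Σ zᵢ(Kᵢ−1)/(1+ψ(Kᵢ−1)) = 0.
g(0) = ΣzᵢKᵢ − 1 = 0.5156 and g(1) = 1 − Σzᵢ/Kᵢ = -0.3683, so a root lies in (0, 1).
Newton iteration, ψ⁰ = 0.62:
  ψ = 0.6200: g = -0.04144, g' = -0.7237 → ψ = 0.5627
  ψ = 0.5627: g = -0.00025, g' = -0.7165 → ψ = 0.5624
Converged at ψ = 0.5624.
Compositions from xᵢ = zᵢ/(1+ψ(Kᵢ−1)), yᵢ = Kᵢxᵢ:
  benzene: x = 0.0366, y = 0.1143
  cyclohexane: x = 0.2347, y = 0.5797
  n-nonane: x = 0.7287, y = 0.3060

ψ = 0.5624, x_n-nonane = 0.7287, y_n-nonane = 0.3060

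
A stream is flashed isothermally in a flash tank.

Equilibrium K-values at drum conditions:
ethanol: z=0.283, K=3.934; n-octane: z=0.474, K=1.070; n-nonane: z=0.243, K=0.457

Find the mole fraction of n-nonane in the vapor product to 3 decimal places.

Rachford–Rice: g(β) = Σ zᵢ(Kᵢ−1)/(1+β(Kᵢ−1)) = 0.
Feasibility: ΣzᵢKᵢ = 1.732, Σzᵢ/Kᵢ = 1.047 — both > 1, two phases present.
Newton–Raphson from β = 0.63:
  β = 0.630: g = 0.1227, g' = -0.468 → β = 0.892
  β = 0.892: g = 0.0048, g' = -0.458 → β = 0.903
Converged at β = 0.903.
Compositions from xᵢ = zᵢ/(1+β(Kᵢ−1)), yᵢ = Kᵢxᵢ:
  ethanol: x = 0.078, y = 0.305
  n-octane: x = 0.446, y = 0.477
  n-nonane: x = 0.477, y = 0.218

y_n-nonane = 0.218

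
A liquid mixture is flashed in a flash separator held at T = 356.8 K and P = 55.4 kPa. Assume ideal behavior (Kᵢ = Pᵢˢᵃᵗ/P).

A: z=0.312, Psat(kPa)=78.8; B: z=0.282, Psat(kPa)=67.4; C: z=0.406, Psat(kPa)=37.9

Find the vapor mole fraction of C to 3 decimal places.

y_C = 0.344

Raoult's law: Kᵢ = Pᵢˢᵃᵗ/P = Pᵢˢᵃᵗ/55.4.
  K_A = 78.8/55.4 = 1.42238, K_B = 67.4/55.4 = 1.21661, K_C = 37.9/55.4 = 0.68412
Rachford–Rice: g(V/F) = Σ zᵢ(Kᵢ−1)/(1+V/F(Kᵢ−1)) = 0.
Feasibility: ΣzᵢKᵢ = 1.065, Σzᵢ/Kᵢ = 1.045 — both > 1, two phases present.
Newton iteration, V/F⁰ = 0.5:
  V/F = 0.500: g = 0.0116, g' = -0.106 → V/F = 0.610
  V/F = 0.610: g = -0.0001, g' = -0.108 → V/F = 0.609
Converged at V/F = 0.609.
Compositions from xᵢ = zᵢ/(1+V/F(Kᵢ−1)), yᵢ = Kᵢxᵢ:
  A: x = 0.248, y = 0.353
  B: x = 0.249, y = 0.303
  C: x = 0.503, y = 0.344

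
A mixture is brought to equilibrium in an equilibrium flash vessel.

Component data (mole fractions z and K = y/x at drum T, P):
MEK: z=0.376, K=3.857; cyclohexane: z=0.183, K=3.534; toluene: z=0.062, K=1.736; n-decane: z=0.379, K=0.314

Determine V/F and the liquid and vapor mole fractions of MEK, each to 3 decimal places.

V/F = 0.746, x_MEK = 0.120, y_MEK = 0.463

Material balance + equilibrium reduce to Σ zᵢ(Kᵢ−1)/(1+V/F(Kᵢ−1)) = 0.
g(0) = ΣzᵢKᵢ − 1 = 1.324 and g(1) = 1 − Σzᵢ/Kᵢ = -0.392, so a root lies in (0, 1).
Newton iteration, V/F⁰ = 0.5:
  V/F = 0.500: g = 0.2845, g' = -1.180 → V/F = 0.741
  V/F = 0.741: g = 0.0064, g' = -1.210 → V/F = 0.746
Converged at V/F = 0.746.
Compositions from xᵢ = zᵢ/(1+V/F(Kᵢ−1)), yᵢ = Kᵢxᵢ:
  MEK: x = 0.120, y = 0.463
  cyclohexane: x = 0.063, y = 0.224
  toluene: x = 0.040, y = 0.069
  n-decane: x = 0.777, y = 0.244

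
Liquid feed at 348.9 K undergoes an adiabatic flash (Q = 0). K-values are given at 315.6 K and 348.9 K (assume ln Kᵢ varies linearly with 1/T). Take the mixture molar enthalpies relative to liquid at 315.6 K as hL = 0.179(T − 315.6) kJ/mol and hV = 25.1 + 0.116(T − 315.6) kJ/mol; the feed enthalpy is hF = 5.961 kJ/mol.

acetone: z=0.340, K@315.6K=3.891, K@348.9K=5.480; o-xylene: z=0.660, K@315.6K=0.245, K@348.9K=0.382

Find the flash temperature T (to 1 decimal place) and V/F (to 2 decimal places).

T = 316.9 K, V/F = 0.23

Adiabatic flash: solve Rachford–Rice at each trial T, then check hF = ψ·hV(T) + (1−ψ)·hL(T).
  T = 315.6 K: K = (3.891, 0.245), RR gives ψ = 0.222, H_out = 5.573 kJ/mol
  T = 348.9 K: K = (5.480, 0.382), RR gives ψ = 0.403, H_out = 15.227 kJ/mol
  T = 332.2 K: K = (4.655, 0.309), RR gives ψ = 0.312, H_out = 10.466 kJ/mol
  T = 323.9 K: K = (4.266, 0.276), RR gives ψ = 0.268, H_out = 8.061 kJ/mol
  T = 319.8 K: K = (4.079, 0.260), RR gives ψ = 0.245, H_out = 6.845 kJ/mol
  T = 317.7 K: K = (3.984, 0.253), RR gives ψ = 0.234, H_out = 6.213 kJ/mol
Linear interpolation between T = 315.6 (H_out = 5.573) and T = 317.7 (H_out = 6.213) on hF = 5.961 gives T ≈ 316.9 K, at which ψ = 0.23.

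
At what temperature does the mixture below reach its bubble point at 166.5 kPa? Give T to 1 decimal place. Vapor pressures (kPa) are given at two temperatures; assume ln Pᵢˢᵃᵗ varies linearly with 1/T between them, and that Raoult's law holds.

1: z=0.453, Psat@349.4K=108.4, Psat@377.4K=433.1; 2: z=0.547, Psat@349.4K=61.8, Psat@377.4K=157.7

T = 364.9 K

Bubble-point temperature: ΣzᵢPᵢˢᵃᵗ(T) = P. Interpolate ln Pᵢˢᵃᵗ = aᵢ + bᵢ/T.
  T = 349.4 K: ΣzᵢPᵢˢᵃᵗ = 82.91 kPa
  T = 377.4 K: ΣzᵢPᵢˢᵃᵗ = 282.46 kPa
  T = 363.4 K: ΣzᵢPᵢˢᵃᵗ = 155.79 kPa
  T = 370.4 K: ΣzᵢPᵢˢᵃᵗ = 210.68 kPa
  T = 366.9 K: ΣzᵢPᵢˢᵃᵗ = 181.37 kPa
  T = 365.1 K: ΣzᵢPᵢˢᵃᵗ = 167.78 kPa
Interpolating between 363.4 K and 365.1 K gives T ≈ 364.9 K.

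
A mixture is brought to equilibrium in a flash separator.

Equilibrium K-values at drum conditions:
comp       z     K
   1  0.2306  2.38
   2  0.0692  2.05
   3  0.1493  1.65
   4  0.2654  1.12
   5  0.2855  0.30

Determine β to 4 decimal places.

Let β = V/F and solve Σ zᵢ(Kᵢ−1)/(1+β(Kᵢ−1)) = 0.
Check two-phase: ΣzᵢKᵢ = 1.3199 > 1 and Σzᵢ/Kᵢ = 1.4098 > 1, so g(0) = 0.3199 > 0 and g(1) = -0.4098 < 0.
Iterate (Newton) starting at β = 0.5:
  β = 0.5000: g = 0.03177, g' = -0.5570 → β = 0.5570
  β = 0.5570: g = -0.00072, g' = -0.5840 → β = 0.5558
Converged at β = 0.5558.

β = 0.5558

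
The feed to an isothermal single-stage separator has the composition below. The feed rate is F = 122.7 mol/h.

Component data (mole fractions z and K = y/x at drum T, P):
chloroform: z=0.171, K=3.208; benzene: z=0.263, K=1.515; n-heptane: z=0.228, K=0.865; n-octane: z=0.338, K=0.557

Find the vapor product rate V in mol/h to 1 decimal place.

Rachford–Rice: g(ψ) = Σ zᵢ(Kᵢ−1)/(1+ψ(Kᵢ−1)) = 0.
g(0) = ΣzᵢKᵢ − 1 = 0.332 and g(1) = 1 − Σzᵢ/Kᵢ = -0.097, so a root lies in (0, 1).
Iterate (Newton) starting at ψ = 0.5:
  ψ = 0.500: g = 0.0618, g' = -0.347 → ψ = 0.678
  ψ = 0.678: g = 0.0036, g' = -0.313 → ψ = 0.690
Converged at ψ = 0.690.
Then V = ψ·F = 0.6899·122.7 = 84.6 mol/h and L = F − V = 38.1 mol/h.

V = 84.6 mol/h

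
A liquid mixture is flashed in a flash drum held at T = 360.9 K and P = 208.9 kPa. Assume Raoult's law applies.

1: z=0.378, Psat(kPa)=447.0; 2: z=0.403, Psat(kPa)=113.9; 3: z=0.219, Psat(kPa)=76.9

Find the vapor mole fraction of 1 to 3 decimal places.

y_1 = 0.669

Raoult's law: Kᵢ = Pᵢˢᵃᵗ/P = Pᵢˢᵃᵗ/208.9.
  K_1 = 447.0/208.9 = 2.13978, K_2 = 113.9/208.9 = 0.54524, K_3 = 76.9/208.9 = 0.36812
Rachford–Rice: g(V/F) = Σ zᵢ(Kᵢ−1)/(1+V/F(Kᵢ−1)) = 0.
Feasibility: ΣzᵢKᵢ = 1.109, Σzᵢ/Kᵢ = 1.511 — both > 1, two phases present.
Newton iteration, V/F⁰ = 0.46:
  V/F = 0.460: g = -0.1442, g' = -0.518 → V/F = 0.182
  V/F = 0.182: g = 0.0007, g' = -0.548 → V/F = 0.183
Converged at V/F = 0.183.
Compositions from xᵢ = zᵢ/(1+V/F(Kᵢ−1)), yᵢ = Kᵢxᵢ:
  1: x = 0.313, y = 0.669
  2: x = 0.440, y = 0.240
  3: x = 0.248, y = 0.091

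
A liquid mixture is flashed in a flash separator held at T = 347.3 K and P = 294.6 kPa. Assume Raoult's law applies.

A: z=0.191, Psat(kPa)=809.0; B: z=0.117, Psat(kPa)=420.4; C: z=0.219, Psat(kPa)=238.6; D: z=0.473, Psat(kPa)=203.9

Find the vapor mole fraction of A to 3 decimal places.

Raoult's law: Kᵢ = Pᵢˢᵃᵗ/P = Pᵢˢᵃᵗ/294.6.
  K_A = 809.0/294.6 = 2.74610, K_B = 420.4/294.6 = 1.42702, K_C = 238.6/294.6 = 0.80991, K_D = 203.9/294.6 = 0.69212
Newton–Raphson from β = 0.5:
  β = 0.500: g = 0.0011, g' = -0.253 → β = 0.504
Converged at β = 0.504.
Compositions from xᵢ = zᵢ/(1+β(Kᵢ−1)), yᵢ = Kᵢxᵢ:
  A: x = 0.102, y = 0.279
  B: x = 0.096, y = 0.137
  C: x = 0.242, y = 0.196
  D: x = 0.560, y = 0.388

y_A = 0.279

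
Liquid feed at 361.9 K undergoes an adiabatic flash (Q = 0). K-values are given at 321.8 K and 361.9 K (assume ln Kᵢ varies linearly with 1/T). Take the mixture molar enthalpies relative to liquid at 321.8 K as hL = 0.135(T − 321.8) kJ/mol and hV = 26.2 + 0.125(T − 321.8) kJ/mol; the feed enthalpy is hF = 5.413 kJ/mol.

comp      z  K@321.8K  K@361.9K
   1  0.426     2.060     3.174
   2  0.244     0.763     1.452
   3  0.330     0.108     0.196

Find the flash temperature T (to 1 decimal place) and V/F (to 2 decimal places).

T = 325.1 K, V/F = 0.19

Adiabatic flash: solve Rachford–Rice at each trial T, then check hF = ψ·hV(T) + (1−ψ)·hL(T).
  T = 321.8 K: K = (2.060, 0.763, 0.108), RR gives ψ = 0.136, H_out = 3.560 kJ/mol
  T = 361.9 K: K = (3.174, 1.452, 0.196), RR gives ψ = 0.580, H_out = 20.374 kJ/mol
  T = 341.9 K: K = (2.591, 1.073, 0.148), RR gives ψ = 0.405, H_out = 13.255 kJ/mol
  T = 331.9 K: K = (2.320, 0.910, 0.127), RR gives ψ = 0.288, H_out = 8.886 kJ/mol
  T = 326.9 K: K = (2.189, 0.835, 0.117), RR gives ψ = 0.218, H_out = 6.390 kJ/mol
  T = 324.4 K: K = (2.125, 0.799, 0.113), RR gives ψ = 0.179, H_out = 5.043 kJ/mol
  T = 325.6 K: K = (2.156, 0.817, 0.115), RR gives ψ = 0.198, H_out = 5.699 kJ/mol
Linear interpolation between T = 324.4 (H_out = 5.043) and T = 325.6 (H_out = 5.699) on hF = 5.413 gives T ≈ 325.1 K, at which ψ = 0.19.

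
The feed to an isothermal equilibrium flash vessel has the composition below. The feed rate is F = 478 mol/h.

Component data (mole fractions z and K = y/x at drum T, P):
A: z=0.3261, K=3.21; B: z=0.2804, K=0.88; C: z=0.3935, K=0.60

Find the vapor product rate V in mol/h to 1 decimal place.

Rachford–Rice: g(ψ) = Σ zᵢ(Kᵢ−1)/(1+ψ(Kᵢ−1)) = 0.
Feasibility: ΣzᵢKᵢ = 1.5296, Σzᵢ/Kᵢ = 1.0761 — both > 1, two phases present.
Newton–Raphson from ψ = 0.5:
  ψ = 0.5000: g = 0.10982, g' = -0.4624 → ψ = 0.7375
  ψ = 0.7375: g = 0.01386, g' = -0.3618 → ψ = 0.7758
  ψ = 0.7758: g = 0.00017, g' = -0.3534 → ψ = 0.7763
Converged at ψ = 0.7763.
Then V = ψ·F = 0.7763·478 = 371.1 mol/h and L = F − V = 106.9 mol/h.

V = 371.1 mol/h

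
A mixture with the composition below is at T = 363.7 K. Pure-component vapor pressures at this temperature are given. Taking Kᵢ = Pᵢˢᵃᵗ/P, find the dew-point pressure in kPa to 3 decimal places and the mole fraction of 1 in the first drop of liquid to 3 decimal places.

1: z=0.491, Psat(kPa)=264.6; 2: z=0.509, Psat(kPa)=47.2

Pdew = 79.117 kPa, x_1 = 0.147

At the dew point ψ → 1, so Σzᵢ/Kᵢ = 1 with Kᵢ = Pᵢˢᵃᵗ/P ⇒ 1/P = Σzᵢ/Pᵢˢᵃᵗ.
1/P = 0.491/264.6 + 0.509/47.2 = 0.012640 ⇒ P = 79.117 kPa
xᵢ = zᵢP/Pᵢˢᵃᵗ ⇒ x_1 = 0.491·79.117/264.6 = 0.147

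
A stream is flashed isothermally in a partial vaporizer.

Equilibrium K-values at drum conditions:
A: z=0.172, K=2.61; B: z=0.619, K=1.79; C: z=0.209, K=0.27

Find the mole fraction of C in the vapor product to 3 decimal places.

Rachford–Rice: g(V/F) = Σ zᵢ(Kᵢ−1)/(1+V/F(Kᵢ−1)) = 0.
g(0) = ΣzᵢKᵢ − 1 = 0.613 and g(1) = 1 − Σzᵢ/Kᵢ = -0.186, so a root lies in (0, 1).
Newton–Raphson from V/F = 0.5:
  V/F = 0.500: g = 0.2637, g' = -0.612 → V/F = 0.931
  V/F = 0.931: g = -0.0839, g' = -1.286 → V/F = 0.866
  V/F = 0.866: g = -0.0087, g' = -1.037 → V/F = 0.858
  V/F = 0.858: g = -0.0001, g' = -1.012 → V/F = 0.857
Converged at V/F = 0.857.
Compositions from xᵢ = zᵢ/(1+V/F(Kᵢ−1)), yᵢ = Kᵢxᵢ:
  A: x = 0.072, y = 0.189
  B: x = 0.369, y = 0.661
  C: x = 0.559, y = 0.151

y_C = 0.151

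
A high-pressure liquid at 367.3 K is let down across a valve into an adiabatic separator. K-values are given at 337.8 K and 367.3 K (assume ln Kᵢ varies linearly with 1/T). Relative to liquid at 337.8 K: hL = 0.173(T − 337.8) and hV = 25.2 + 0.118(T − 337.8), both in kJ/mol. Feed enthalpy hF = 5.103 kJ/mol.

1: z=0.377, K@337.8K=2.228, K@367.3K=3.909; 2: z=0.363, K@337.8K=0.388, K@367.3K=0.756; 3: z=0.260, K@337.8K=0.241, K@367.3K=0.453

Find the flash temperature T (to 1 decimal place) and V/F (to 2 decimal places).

T = 342.8 K, V/F = 0.17

Adiabatic flash: solve Rachford–Rice at each trial T, then check hF = ψ·hV(T) + (1−ψ)·hL(T).
  T = 337.8 K: K = (2.228, 0.388, 0.241), RR gives ψ = 0.052, H_out = 1.319 kJ/mol
  T = 367.3 K: K = (3.909, 0.756, 0.453), RR gives ψ = 0.741, H_out = 22.585 kJ/mol
  T = 352.6 K: K = (2.989, 0.550, 0.335), RR gives ψ = 0.378, H_out = 11.785 kJ/mol
  T = 345.2 K: K = (2.589, 0.464, 0.285), RR gives ψ = 0.223, H_out = 6.809 kJ/mol
  T = 341.5 K: K = (2.404, 0.425, 0.262), RR gives ψ = 0.141, H_out = 4.175 kJ/mol
  T = 343.4 K: K = (2.497, 0.444, 0.274), RR gives ψ = 0.184, H_out = 5.549 kJ/mol
Linear interpolation between T = 341.5 (H_out = 4.175) and T = 343.4 (H_out = 5.549) on hF = 5.103 gives T ≈ 342.8 K, at which ψ = 0.17.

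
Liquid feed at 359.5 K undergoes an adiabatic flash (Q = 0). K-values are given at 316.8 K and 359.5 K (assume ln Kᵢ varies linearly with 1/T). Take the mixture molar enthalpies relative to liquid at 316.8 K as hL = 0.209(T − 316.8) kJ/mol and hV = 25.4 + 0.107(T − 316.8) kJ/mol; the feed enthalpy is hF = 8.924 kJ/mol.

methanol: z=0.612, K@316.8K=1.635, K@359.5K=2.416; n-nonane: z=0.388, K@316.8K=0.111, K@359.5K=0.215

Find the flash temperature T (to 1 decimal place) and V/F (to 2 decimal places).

Adiabatic flash: solve Rachford–Rice at each trial T, then check hF = ψ·hV(T) + (1−ψ)·hL(T).
  T = 316.8 K: K = (1.635, 0.111), RR gives ψ = 0.077, H_out = 1.966 kJ/mol
  T = 359.5 K: K = (2.416, 0.215), RR gives ψ = 0.506, H_out = 19.565 kJ/mol
  T = 338.1 K: K = (2.011, 0.158), RR gives ψ = 0.343, H_out = 12.415 kJ/mol
  T = 327.5 K: K = (1.820, 0.133), RR gives ψ = 0.233, H_out = 7.901 kJ/mol
  T = 332.8 K: K = (1.915, 0.145), RR gives ψ = 0.292, H_out = 10.279 kJ/mol
  T = 330.1 K: K = (1.867, 0.139), RR gives ψ = 0.263, H_out = 9.103 kJ/mol
  T = 328.8 K: K = (1.843, 0.136), RR gives ψ = 0.248, H_out = 8.511 kJ/mol
Linear interpolation between T = 328.8 (H_out = 8.511) and T = 330.1 (H_out = 9.103) on hF = 8.924 gives T ≈ 329.7 K, at which ψ = 0.26.

T = 329.7 K, V/F = 0.26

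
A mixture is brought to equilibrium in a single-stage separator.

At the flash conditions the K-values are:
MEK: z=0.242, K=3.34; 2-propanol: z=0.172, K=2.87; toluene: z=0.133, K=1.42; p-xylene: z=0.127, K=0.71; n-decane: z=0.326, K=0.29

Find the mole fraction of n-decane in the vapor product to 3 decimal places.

y_n-decane = 0.161

Rachford–Rice: g(β) = Σ zᵢ(Kᵢ−1)/(1+β(Kᵢ−1)) = 0.
g(0) = ΣzᵢKᵢ − 1 = 0.675 and g(1) = 1 − Σzᵢ/Kᵢ = -0.529, so a root lies in (0, 1).
Newton iteration, β⁰ = 0.65:
  β = 0.650: g = -0.0615, g' = -0.928 → β = 0.584
  β = 0.584: g = -0.0016, g' = -0.884 → β = 0.582
Converged at β = 0.582.
Compositions from xᵢ = zᵢ/(1+β(Kᵢ−1)), yᵢ = Kᵢxᵢ:
  MEK: x = 0.102, y = 0.342
  2-propanol: x = 0.082, y = 0.236
  toluene: x = 0.107, y = 0.152
  p-xylene: x = 0.153, y = 0.108
  n-decane: x = 0.555, y = 0.161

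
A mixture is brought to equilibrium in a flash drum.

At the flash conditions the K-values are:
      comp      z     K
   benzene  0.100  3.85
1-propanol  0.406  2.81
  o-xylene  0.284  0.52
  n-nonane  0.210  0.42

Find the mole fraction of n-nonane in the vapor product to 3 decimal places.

Material balance + equilibrium reduce to Σ zᵢ(Kᵢ−1)/(1+β(Kᵢ−1)) = 0.
Feasibility: ΣzᵢKᵢ = 1.762, Σzᵢ/Kᵢ = 1.217 — both > 1, two phases present.
Newton–Raphson from β = 0.37:
  β = 0.370: g = 0.2580, g' = -0.881 → β = 0.663
  β = 0.663: g = 0.0349, g' = -0.699 → β = 0.713
Converged at β = 0.713.
Compositions from xᵢ = zᵢ/(1+β(Kᵢ−1)), yᵢ = Kᵢxᵢ:
  benzene: x = 0.033, y = 0.127
  1-propanol: x = 0.177, y = 0.498
  o-xylene: x = 0.432, y = 0.224
  n-nonane: x = 0.358, y = 0.150

y_n-nonane = 0.150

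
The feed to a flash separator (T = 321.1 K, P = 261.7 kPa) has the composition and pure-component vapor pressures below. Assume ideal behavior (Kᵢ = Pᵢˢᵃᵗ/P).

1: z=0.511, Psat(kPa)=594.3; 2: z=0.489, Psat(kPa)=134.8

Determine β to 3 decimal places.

β = 0.669

Raoult's law: Kᵢ = Pᵢˢᵃᵗ/P = Pᵢˢᵃᵗ/261.7.
  K_1 = 594.3/261.7 = 2.27092, K_2 = 134.8/261.7 = 0.51509
Material balance + equilibrium reduce to Σ zᵢ(Kᵢ−1)/(1+β(Kᵢ−1)) = 0.
g(0) = ΣzᵢKᵢ − 1 = 0.412 and g(1) = 1 − Σzᵢ/Kᵢ = -0.174, so a root lies in (0, 1).
Iterate (Newton) starting at β = 0.52:
  β = 0.520: g = 0.0740, g' = -0.505 → β = 0.667
  β = 0.667: g = 0.0013, g' = -0.493 → β = 0.669
Converged at β = 0.669.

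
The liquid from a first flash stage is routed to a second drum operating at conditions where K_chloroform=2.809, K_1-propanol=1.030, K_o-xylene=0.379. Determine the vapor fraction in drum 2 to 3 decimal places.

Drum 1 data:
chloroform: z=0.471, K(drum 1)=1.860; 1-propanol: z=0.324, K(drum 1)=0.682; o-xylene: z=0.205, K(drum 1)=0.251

V/F (drum 2) = 0.714

Drum 1:
Material balance + equilibrium reduce to Σ zᵢ(Kᵢ−1)/(1+ψ₁(Kᵢ−1)) = 0.
Check two-phase: ΣzᵢKᵢ = 1.148 > 1 and Σzᵢ/Kᵢ = 1.545 > 1, so g(0) = 0.148 > 0 and g(1) = -0.545 < 0.
Newton–Raphson from ψ₁ = 0.49:
  ψ₁ = 0.490: g = -0.0796, g' = -0.505 → ψ₁ = 0.332
  ψ₁ = 0.332: g = -0.0047, g' = -0.456 → ψ₁ = 0.322
Converged at ψ₁ = 0.322.
Drum-1 compositions:
  chloroform: x = 0.369, y = 0.686
  1-propanol: x = 0.361, y = 0.246
  o-xylene: x = 0.270, y = 0.068
Drum-2 feed = drum-1 liquid: z₂ = (0.3688, 0.3610, 0.2702).
Drum 2:
Iterate (Newton) starting at ψ₂ = 0.52:
  ψ₂ = 0.520: g = 0.1066, g' = -0.548 → ψ₂ = 0.715
  ψ₂ = 0.715: g = -0.0000, g' = -0.567 → ψ₂ = 0.714
Converged at ψ₂ = 0.714.
  chloroform: x = 0.161, y = 0.452
  1-propanol: x = 0.353, y = 0.364
  o-xylene: x = 0.486, y = 0.184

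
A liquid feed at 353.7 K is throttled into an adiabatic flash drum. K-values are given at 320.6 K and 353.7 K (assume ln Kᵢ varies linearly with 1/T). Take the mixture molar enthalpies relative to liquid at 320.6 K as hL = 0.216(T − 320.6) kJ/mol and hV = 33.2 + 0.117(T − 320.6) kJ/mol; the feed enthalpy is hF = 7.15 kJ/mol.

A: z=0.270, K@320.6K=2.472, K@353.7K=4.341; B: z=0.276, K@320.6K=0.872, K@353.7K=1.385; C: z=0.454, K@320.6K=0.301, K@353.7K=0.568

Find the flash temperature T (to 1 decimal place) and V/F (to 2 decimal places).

T = 326.1 K, V/F = 0.18

Adiabatic flash: solve Rachford–Rice at each trial T, then check hF = ψ·hV(T) + (1−ψ)·hL(T).
  T = 320.6 K: K = (2.472, 0.872, 0.301), RR gives ψ = 0.058, H_out = 1.918 kJ/mol
  T = 353.7 K: K = (4.341, 1.385, 0.568), RR gives ψ = 0.862, H_out = 32.928 kJ/mol
  T = 337.1 K: K = (3.319, 1.111, 0.420), RR gives ψ = 0.417, H_out = 16.719 kJ/mol
  T = 328.9 K: K = (2.877, 0.988, 0.357), RR gives ψ = 0.241, H_out = 9.610 kJ/mol
  T = 324.8 K: K = (2.672, 0.930, 0.329), RR gives ψ = 0.153, H_out = 5.929 kJ/mol
  T = 326.9 K: K = (2.776, 0.959, 0.343), RR gives ψ = 0.199, H_out = 7.835 kJ/mol
Linear interpolation between T = 324.8 (H_out = 5.929) and T = 326.9 (H_out = 7.835) on hF = 7.15 gives T ≈ 326.1 K, at which ψ = 0.18.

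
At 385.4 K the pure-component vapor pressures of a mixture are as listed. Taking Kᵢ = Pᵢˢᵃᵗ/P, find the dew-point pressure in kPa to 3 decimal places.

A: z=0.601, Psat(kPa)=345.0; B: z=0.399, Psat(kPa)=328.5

At the dew point ψ → 1, so Σzᵢ/Kᵢ = 1 with Kᵢ = Pᵢˢᵃᵗ/P ⇒ 1/P = Σzᵢ/Pᵢˢᵃᵗ.
1/P = 0.601/345.0 + 0.399/328.5 = 0.002957 ⇒ P = 338.222 kPa

Pdew = 338.222 kPa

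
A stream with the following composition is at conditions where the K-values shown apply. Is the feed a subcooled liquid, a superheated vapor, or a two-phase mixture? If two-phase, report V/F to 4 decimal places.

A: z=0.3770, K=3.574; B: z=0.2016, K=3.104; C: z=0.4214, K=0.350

two-phase, V/F = 0.7143

ΣzᵢKᵢ = 2.1207; Σzᵢ/Kᵢ = 1.3744.
Both exceed 1, so a two-phase solution exists.
Material balance + equilibrium reduce to Σ zᵢ(Kᵢ−1)/(1+ψ(Kᵢ−1)) = 0.
Newton–Raphson from ψ = 0.5:
  ψ = 0.5000: g = 0.22523, g' = -1.0803 → ψ = 0.7085
  ψ = 0.7085: g = 0.00624, g' = -1.0689 → ψ = 0.7143
Converged at ψ = 0.7143.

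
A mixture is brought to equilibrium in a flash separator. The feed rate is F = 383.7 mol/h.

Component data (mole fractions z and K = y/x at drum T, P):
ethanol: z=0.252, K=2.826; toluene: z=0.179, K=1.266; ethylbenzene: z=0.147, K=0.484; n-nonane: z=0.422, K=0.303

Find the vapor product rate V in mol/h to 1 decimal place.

V = 55.9 mol/h

Material balance + equilibrium reduce to Σ zᵢ(Kᵢ−1)/(1+V/F(Kᵢ−1)) = 0.
g(0) = ΣzᵢKᵢ − 1 = 0.138 and g(1) = 1 − Σzᵢ/Kᵢ = -0.927, so a root lies in (0, 1).
Newton iteration, V/F⁰ = 0.46:
  V/F = 0.460: g = -0.2399, g' = -0.770 → V/F = 0.148
  V/F = 0.148: g = -0.0023, g' = -0.833 → V/F = 0.146
Converged at V/F = 0.146.
Then V = V/F·F = 0.1456·383.7 = 55.9 mol/h and L = F − V = 327.8 mol/h.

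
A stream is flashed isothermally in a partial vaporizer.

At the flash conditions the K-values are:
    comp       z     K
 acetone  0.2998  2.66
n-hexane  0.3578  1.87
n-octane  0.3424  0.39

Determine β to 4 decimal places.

β = 0.7854

Newton iteration, β⁰ = 0.5:
  β = 0.5000: g = 0.18835, g' = -0.6420 → β = 0.7934
  β = 0.7934: g = -0.00580, g' = -0.7271 → β = 0.7854
Converged at β = 0.7854.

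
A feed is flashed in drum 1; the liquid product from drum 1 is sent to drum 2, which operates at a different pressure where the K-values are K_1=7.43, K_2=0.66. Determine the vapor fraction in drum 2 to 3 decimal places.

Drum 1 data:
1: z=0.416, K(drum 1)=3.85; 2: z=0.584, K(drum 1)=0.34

Drum 1:
Material balance + equilibrium reduce to Σ zᵢ(Kᵢ−1)/(1+ψ₁(Kᵢ−1)) = 0.
Feasibility: ΣzᵢKᵢ = 1.800, Σzᵢ/Kᵢ = 1.826 — both > 1, two phases present.
Binary case is linear: z₁(K₁−1)(1+ψ₁(K₂−1)) + z₂(K₂−1)(1+ψ₁(K₁−1)) = 0
⇒ ψ₁ = [z₁(K₁−1)+z₂(K₂−1)] / [−(K₁−1)(K₂−1)] = 0.8002/1.8810 = 0.425
Drum-1 compositions:
  1: x = 0.188, y = 0.724
  2: x = 0.812, y = 0.276
Drum-2 feed = drum-1 liquid: z₂ = (0.1880, 0.8120).
Drum 2:
Newton iteration, ψ₂⁰ = 0.61:
  ψ₂ = 0.610: g = -0.1027, g' = -0.470 → ψ₂ = 0.392
  ψ₂ = 0.392: g = 0.0252, g' = -0.753 → ψ₂ = 0.425
  ψ₂ = 0.425: g = 0.0012, g' = -0.686 → ψ₂ = 0.427
Converged at ψ₂ = 0.427.
  1: x = 0.050, y = 0.373
  2: x = 0.950, y = 0.627

V/F (drum 2) = 0.427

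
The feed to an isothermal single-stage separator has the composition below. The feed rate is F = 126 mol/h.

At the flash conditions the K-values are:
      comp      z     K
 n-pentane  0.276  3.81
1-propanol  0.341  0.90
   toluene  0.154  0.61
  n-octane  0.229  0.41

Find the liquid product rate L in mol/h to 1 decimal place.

Let ψ = V/F and solve Σ zᵢ(Kᵢ−1)/(1+ψ(Kᵢ−1)) = 0.
Feasibility: ΣzᵢKᵢ = 1.546, Σzᵢ/Kᵢ = 1.262 — both > 1, two phases present.
Iterate (Newton) starting at ψ = 0.5:
  ψ = 0.500: g = 0.0203, g' = -0.577 → ψ = 0.535
  ψ = 0.535: g = 0.0003, g' = -0.559 → ψ = 0.536
Converged at ψ = 0.536.
Then V = ψ·F = 0.5358·126 = 67.5 mol/h and L = F − V = 58.5 mol/h.

L = 58.5 mol/h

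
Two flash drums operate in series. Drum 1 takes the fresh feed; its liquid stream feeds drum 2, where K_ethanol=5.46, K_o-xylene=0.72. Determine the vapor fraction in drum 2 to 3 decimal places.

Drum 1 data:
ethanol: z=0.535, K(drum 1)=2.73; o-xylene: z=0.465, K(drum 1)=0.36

Drum 1:
Let ψ₁ = V/F and solve Σ zᵢ(Kᵢ−1)/(1+ψ₁(Kᵢ−1)) = 0.
Feasibility: ΣzᵢKᵢ = 1.628, Σzᵢ/Kᵢ = 1.488 — both > 1, two phases present.
Binary case is linear: z₁(K₁−1)(1+ψ₁(K₂−1)) + z₂(K₂−1)(1+ψ₁(K₁−1)) = 0
⇒ ψ₁ = [z₁(K₁−1)+z₂(K₂−1)] / [−(K₁−1)(K₂−1)] = 0.6280/1.1072 = 0.567
Drum-1 compositions:
  ethanol: x = 0.270, y = 0.737
  o-xylene: x = 0.730, y = 0.263
Drum-2 feed = drum-1 liquid: z₂ = (0.2700, 0.7300).
Drum 2:
Let ψ₂ = V/F and solve Σ zᵢ(Kᵢ−1)/(1+ψ₂(Kᵢ−1)) = 0.
g(0) = ΣzᵢKᵢ − 1 = 1.000 and g(1) = 1 − Σzᵢ/Kᵢ = -0.063, so a root lies in (0, 1).
Binary case is linear: z₁(K₁−1)(1+ψ₂(K₂−1)) + z₂(K₂−1)(1+ψ₂(K₁−1)) = 0
⇒ ψ₂ = [z₁(K₁−1)+z₂(K₂−1)] / [−(K₁−1)(K₂−1)] = 1.0000/1.2488 = 0.801
  ethanol: x = 0.059, y = 0.323
  o-xylene: x = 0.941, y = 0.677

V/F (drum 2) = 0.801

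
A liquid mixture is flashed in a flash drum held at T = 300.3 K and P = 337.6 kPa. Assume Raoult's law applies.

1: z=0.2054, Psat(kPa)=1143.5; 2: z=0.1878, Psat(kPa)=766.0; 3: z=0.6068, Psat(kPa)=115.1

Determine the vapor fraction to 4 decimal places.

ψ = 0.2591

Raoult's law: Kᵢ = Pᵢˢᵃᵗ/P = Pᵢˢᵃᵗ/337.6.
  K_1 = 1143.5/337.6 = 3.387145, K_2 = 766.0/337.6 = 2.268957, K_3 = 115.1/337.6 = 0.340936
Newton–Raphson from ψ = 0.5:
  ψ = 0.5000: g = -0.22715, g' = -0.9428 → ψ = 0.2591
Converged at ψ = 0.2591.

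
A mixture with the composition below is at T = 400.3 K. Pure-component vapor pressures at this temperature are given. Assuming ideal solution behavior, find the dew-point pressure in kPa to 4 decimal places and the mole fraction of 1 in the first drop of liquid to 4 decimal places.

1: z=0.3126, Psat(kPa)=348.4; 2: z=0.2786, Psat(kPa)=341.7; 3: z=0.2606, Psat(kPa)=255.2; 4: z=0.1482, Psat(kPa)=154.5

Pdew = 270.7853 kPa, x_1 = 0.2430

At the dew point ψ → 1, so Σzᵢ/Kᵢ = 1 with Kᵢ = Pᵢˢᵃᵗ/P ⇒ 1/P = Σzᵢ/Pᵢˢᵃᵗ.
1/P = 0.3126/348.4 + 0.2786/341.7 + 0.2606/255.2 + 0.1482/154.5 = 0.0036930 ⇒ P = 270.7853 kPa
xᵢ = zᵢP/Pᵢˢᵃᵗ ⇒ x_1 = 0.3126·270.7853/348.4 = 0.2430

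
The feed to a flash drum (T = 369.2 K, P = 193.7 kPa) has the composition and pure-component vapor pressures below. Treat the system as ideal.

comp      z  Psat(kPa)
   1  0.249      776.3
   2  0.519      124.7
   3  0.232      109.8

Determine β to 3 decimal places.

β = 0.405

Raoult's law: Kᵢ = Pᵢˢᵃᵗ/P = Pᵢˢᵃᵗ/193.7.
  K_1 = 776.3/193.7 = 4.00774, K_2 = 124.7/193.7 = 0.64378, K_3 = 109.8/193.7 = 0.56686
Let β = V/F and solve Σ zᵢ(Kᵢ−1)/(1+β(Kᵢ−1)) = 0.
g(0) = ΣzᵢKᵢ − 1 = 0.464 and g(1) = 1 − Σzᵢ/Kᵢ = -0.278, so a root lies in (0, 1).
Newton–Raphson from β = 0.36:
  β = 0.360: g = 0.0285, g' = -0.667 → β = 0.403
  β = 0.403: g = 0.0012, g' = -0.614 → β = 0.405
Converged at β = 0.405.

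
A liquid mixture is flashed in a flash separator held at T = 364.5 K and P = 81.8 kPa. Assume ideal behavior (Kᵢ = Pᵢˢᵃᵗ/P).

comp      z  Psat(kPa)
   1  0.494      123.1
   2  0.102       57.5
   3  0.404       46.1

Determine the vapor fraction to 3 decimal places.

ψ = 0.206

Raoult's law: Kᵢ = Pᵢˢᵃᵗ/P = Pᵢˢᵃᵗ/81.8.
  K_1 = 123.1/81.8 = 1.50489, K_2 = 57.5/81.8 = 0.70293, K_3 = 46.1/81.8 = 0.56357
Iterate (Newton) starting at ψ = 0.5:
  ψ = 0.500: g = -0.0620, g' = -0.219 → ψ = 0.216
  ψ = 0.216: g = -0.0023, g' = -0.206 → ψ = 0.206
Converged at ψ = 0.206.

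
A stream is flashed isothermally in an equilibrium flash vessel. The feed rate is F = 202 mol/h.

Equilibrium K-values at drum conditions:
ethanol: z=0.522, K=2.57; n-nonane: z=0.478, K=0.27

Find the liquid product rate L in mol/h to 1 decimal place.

Binary case is linear: z₁(K₁−1)(1+V/F(K₂−1)) + z₂(K₂−1)(1+V/F(K₁−1)) = 0
⇒ V/F = [z₁(K₁−1)+z₂(K₂−1)] / [−(K₁−1)(K₂−1)] = 0.4706/1.1461 = 0.411
Then V = V/F·F = 0.4106·202 = 82.9 mol/h and L = F − V = 119.1 mol/h.

L = 119.1 mol/h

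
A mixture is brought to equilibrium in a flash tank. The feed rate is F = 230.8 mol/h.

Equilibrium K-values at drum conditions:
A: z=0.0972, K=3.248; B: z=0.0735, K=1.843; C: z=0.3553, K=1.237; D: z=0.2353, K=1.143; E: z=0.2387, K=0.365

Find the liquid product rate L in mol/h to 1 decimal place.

Material balance + equilibrium reduce to Σ zᵢ(Kᵢ−1)/(1+V/F(Kᵢ−1)) = 0.
Check two-phase: ΣzᵢKᵢ = 1.2467 > 1 and Σzᵢ/Kᵢ = 1.2169 > 1, so g(0) = 0.2467 > 0 and g(1) = -0.2169 < 0.
Newton iteration, V/F⁰ = 0.33:
  V/F = 0.3300: g = 0.09239, g' = -0.3695 → V/F = 0.5801
  V/F = 0.5801: g = 0.00159, g' = -0.3769 → V/F = 0.5843
Converged at V/F = 0.5843.
Then V = V/F·F = 0.5843·230.8 = 134.8 mol/h and L = F − V = 96.0 mol/h.

L = 96.0 mol/h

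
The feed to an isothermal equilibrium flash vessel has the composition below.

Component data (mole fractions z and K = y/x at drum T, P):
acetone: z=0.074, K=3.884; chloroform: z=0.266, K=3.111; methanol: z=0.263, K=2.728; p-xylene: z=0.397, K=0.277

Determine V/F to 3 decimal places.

V/F = 0.636

Material balance + equilibrium reduce to Σ zᵢ(Kᵢ−1)/(1+V/F(Kᵢ−1)) = 0.
Feasibility: ΣzᵢKᵢ = 1.942, Σzᵢ/Kᵢ = 1.634 — both > 1, two phases present.
Newton iteration, V/F⁰ = 0.46:
  V/F = 0.460: g = 0.1998, g' = -1.128 → V/F = 0.637
  V/F = 0.637: g = -0.0011, g' = -1.183 → V/F = 0.636
Converged at V/F = 0.636.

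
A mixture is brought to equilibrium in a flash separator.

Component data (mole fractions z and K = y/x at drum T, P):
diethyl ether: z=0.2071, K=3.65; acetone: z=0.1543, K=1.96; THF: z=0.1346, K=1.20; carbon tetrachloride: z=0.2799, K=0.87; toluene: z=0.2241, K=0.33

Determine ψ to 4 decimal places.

ψ = 0.6688

Let ψ = V/F and solve Σ zᵢ(Kᵢ−1)/(1+ψ(Kᵢ−1)) = 0.
g(0) = ΣzᵢKᵢ − 1 = 0.5373 and g(1) = 1 − Σzᵢ/Kᵢ = -0.2484, so a root lies in (0, 1).
Iterate (Newton) starting at ψ = 0.5:
  ψ = 0.5000: g = 0.09591, g' = -0.5713 → ψ = 0.6679
  ψ = 0.6679: g = 0.00055, g' = -0.5817 → ψ = 0.6688
Converged at ψ = 0.6688.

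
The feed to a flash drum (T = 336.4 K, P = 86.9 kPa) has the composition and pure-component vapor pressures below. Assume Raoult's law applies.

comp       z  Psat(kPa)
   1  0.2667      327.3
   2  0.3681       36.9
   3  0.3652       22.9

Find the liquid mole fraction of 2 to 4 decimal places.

Raoult's law: Kᵢ = Pᵢˢᵃᵗ/P = Pᵢˢᵃᵗ/86.9.
  K_1 = 327.3/86.9 = 3.766398, K_2 = 36.9/86.9 = 0.424626, K_3 = 22.9/86.9 = 0.263521
Iterate (Newton) starting at β = 0.5:
  β = 0.5000: g = -0.41349, g' = -1.0958 → β = 0.1227
  β = 0.1227: g = 0.02730, g' = -1.5182 → β = 0.1407
  β = 0.1407: g = 0.00064, g' = -1.4485 → β = 0.1411
Converged at β = 0.1411.
Compositions from xᵢ = zᵢ/(1+β(Kᵢ−1)), yᵢ = Kᵢxᵢ:
  1: x = 0.1918, y = 0.7225
  2: x = 0.4006, y = 0.1701
  3: x = 0.4076, y = 0.1074

x_2 = 0.4006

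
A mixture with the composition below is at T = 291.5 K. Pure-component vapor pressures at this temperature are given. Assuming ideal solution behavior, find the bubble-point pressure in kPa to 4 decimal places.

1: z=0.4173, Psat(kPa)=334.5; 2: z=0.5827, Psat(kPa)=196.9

At the bubble point ψ → 0, so ΣzᵢKᵢ = 1 with Kᵢ = Pᵢˢᵃᵗ/P ⇒ P = ΣzᵢPᵢˢᵃᵗ.
P = 0.4173·334.5 + 0.5827·196.9 = 254.3205 kPa

Pbub = 254.3205 kPa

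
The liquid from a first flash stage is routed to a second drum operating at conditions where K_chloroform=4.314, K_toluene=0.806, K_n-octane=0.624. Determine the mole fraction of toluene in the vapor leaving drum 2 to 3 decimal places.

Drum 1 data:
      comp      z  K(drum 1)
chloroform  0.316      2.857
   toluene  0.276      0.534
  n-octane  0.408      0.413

Drum 1:
Material balance + equilibrium reduce to Σ zᵢ(Kᵢ−1)/(1+ψ₁(Kᵢ−1)) = 0.
Check two-phase: ΣzᵢKᵢ = 1.219 > 1 and Σzᵢ/Kᵢ = 1.615 > 1, so g(0) = 0.219 > 0 and g(1) = -0.615 < 0.
Iterate (Newton) starting at ψ₁ = 0.58:
  ψ₁ = 0.580: g = -0.2569, g' = -0.688 → ψ₁ = 0.207
  ψ₁ = 0.207: g = 0.0090, g' = -0.824 → ψ₁ = 0.218
Converged at ψ₁ = 0.218.
Drum-1 compositions:
  chloroform: x = 0.225, y = 0.643
  toluene: x = 0.307, y = 0.164
  n-octane: x = 0.468, y = 0.193
Drum-2 feed = drum-1 liquid: z₂ = (0.2250, 0.3072, 0.4678).
Drum 2:
Let ψ₂ = V/F and solve Σ zᵢ(Kᵢ−1)/(1+ψ₂(Kᵢ−1)) = 0.
g(0) = ΣzᵢKᵢ − 1 = 0.510 and g(1) = 1 − Σzᵢ/Kᵢ = -0.183, so a root lies in (0, 1).
Newton–Raphson from ψ₂ = 0.5:
  ψ₂ = 0.500: g = -0.0020, g' = -0.464 → ψ₂ = 0.496
Converged at ψ₂ = 0.496.
  chloroform: x = 0.085, y = 0.367
  toluene: x = 0.340, y = 0.274
  n-octane: x = 0.575, y = 0.359

y_toluene (drum 2) = 0.274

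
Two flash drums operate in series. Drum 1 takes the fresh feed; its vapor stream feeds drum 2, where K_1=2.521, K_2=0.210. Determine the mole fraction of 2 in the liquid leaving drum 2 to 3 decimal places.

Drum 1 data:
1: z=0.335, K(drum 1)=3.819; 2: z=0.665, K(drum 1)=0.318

Drum 1:
Rachford–Rice: g(ψ₁) = Σ zᵢ(Kᵢ−1)/(1+ψ₁(Kᵢ−1)) = 0.
g(0) = ΣzᵢKᵢ − 1 = 0.491 and g(1) = 1 − Σzᵢ/Kᵢ = -1.179, so a root lies in (0, 1).
Binary case is linear: z₁(K₁−1)(1+ψ₁(K₂−1)) + z₂(K₂−1)(1+ψ₁(K₁−1)) = 0
⇒ ψ₁ = [z₁(K₁−1)+z₂(K₂−1)] / [−(K₁−1)(K₂−1)] = 0.4908/1.9226 = 0.255
Drum-1 compositions:
  1: x = 0.195, y = 0.744
  2: x = 0.805, y = 0.256
Drum-2 feed = drum-1 vapor: z₂ = (0.7439, 0.2561).
Drum 2:
Material balance + equilibrium reduce to Σ zᵢ(Kᵢ−1)/(1+ψ₂(Kᵢ−1)) = 0.
g(0) = ΣzᵢKᵢ − 1 = 0.929 and g(1) = 1 − Σzᵢ/Kᵢ = -0.514, so a root lies in (0, 1).
Binary case is linear: z₁(K₁−1)(1+ψ₂(K₂−1)) + z₂(K₂−1)(1+ψ₂(K₁−1)) = 0
⇒ ψ₂ = [z₁(K₁−1)+z₂(K₂−1)] / [−(K₁−1)(K₂−1)] = 0.9293/1.2016 = 0.773
  1: x = 0.342, y = 0.862
  2: x = 0.658, y = 0.138

x_2 (drum 2) = 0.658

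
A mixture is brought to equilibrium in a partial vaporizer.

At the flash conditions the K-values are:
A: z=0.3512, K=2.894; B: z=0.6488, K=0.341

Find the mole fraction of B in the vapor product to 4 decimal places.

Rachford–Rice: g(ψ) = Σ zᵢ(Kᵢ−1)/(1+ψ(Kᵢ−1)) = 0.
g(0) = ΣzᵢKᵢ − 1 = 0.2376 and g(1) = 1 − Σzᵢ/Kᵢ = -1.0240, so a root lies in (0, 1).
Newton iteration, ψ⁰ = 0.67:
  ψ = 0.6700: g = -0.47243, g' = -1.1481 → ψ = 0.2585
  ψ = 0.2585: g = -0.06882, g' = -0.9771 → ψ = 0.1881
  ψ = 0.1881: g = 0.00241, g' = -1.0521 → ψ = 0.1904
Converged at ψ = 0.1904.
Compositions from xᵢ = zᵢ/(1+ψ(Kᵢ−1)), yᵢ = Kᵢxᵢ:
  A: x = 0.2581, y = 0.7470
  B: x = 0.7419, y = 0.2530

y_B = 0.2530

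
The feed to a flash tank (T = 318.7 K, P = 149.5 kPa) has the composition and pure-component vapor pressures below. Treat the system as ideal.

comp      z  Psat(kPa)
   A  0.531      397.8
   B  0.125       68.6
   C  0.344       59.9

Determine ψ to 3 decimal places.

Raoult's law: Kᵢ = Pᵢˢᵃᵗ/P = Pᵢˢᵃᵗ/149.5.
  K_A = 397.8/149.5 = 2.66087, K_B = 68.6/149.5 = 0.45886, K_C = 59.9/149.5 = 0.40067
Let ψ = V/F and solve Σ zᵢ(Kᵢ−1)/(1+ψ(Kᵢ−1)) = 0.
Check two-phase: ΣzᵢKᵢ = 1.608 > 1 and Σzᵢ/Kᵢ = 1.331 > 1, so g(0) = 0.608 > 0 and g(1) = -0.331 < 0.
Iterate (Newton) starting at ψ = 0.41:
  ψ = 0.410: g = 0.1644, g' = -0.796 → ψ = 0.617
  ψ = 0.617: g = 0.0072, g' = -0.751 → ψ = 0.626
Converged at ψ = 0.626.

ψ = 0.626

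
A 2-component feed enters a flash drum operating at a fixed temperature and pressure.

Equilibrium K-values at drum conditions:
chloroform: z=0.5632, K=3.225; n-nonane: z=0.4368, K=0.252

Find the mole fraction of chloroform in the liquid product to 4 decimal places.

Newton iteration, V/F⁰ = 0.59:
  V/F = 0.5900: g = -0.04299, g' = -1.3043 → V/F = 0.5570
  V/F = 0.5570: g = -0.00053, g' = -1.2742 → V/F = 0.5566
Converged at V/F = 0.5566.
Compositions from xᵢ = zᵢ/(1+V/F(Kᵢ−1)), yᵢ = Kᵢxᵢ:
  chloroform: x = 0.2516, y = 0.8114
  n-nonane: x = 0.7484, y = 0.1886

x_chloroform = 0.2516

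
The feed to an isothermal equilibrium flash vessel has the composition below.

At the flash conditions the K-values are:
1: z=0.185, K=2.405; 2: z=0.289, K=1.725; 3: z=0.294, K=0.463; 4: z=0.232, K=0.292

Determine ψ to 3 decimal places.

ψ = 0.229

Let ψ = V/F and solve Σ zᵢ(Kᵢ−1)/(1+ψ(Kᵢ−1)) = 0.
Check two-phase: ΣzᵢKᵢ = 1.147 > 1 and Σzᵢ/Kᵢ = 1.674 > 1, so g(0) = 0.147 > 0 and g(1) = -0.674 < 0.
Newton–Raphson from ψ = 0.66:
  ψ = 0.660: g = -0.2763, g' = -0.781 → ψ = 0.306
  ψ = 0.306: g = -0.0455, g' = -0.591 → ψ = 0.229
Converged at ψ = 0.229.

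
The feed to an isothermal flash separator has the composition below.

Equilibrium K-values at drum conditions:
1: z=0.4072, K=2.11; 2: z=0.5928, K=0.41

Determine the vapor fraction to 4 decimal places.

Let ψ = V/F and solve Σ zᵢ(Kᵢ−1)/(1+ψ(Kᵢ−1)) = 0.
Feasibility: ΣzᵢKᵢ = 1.1022, Σzᵢ/Kᵢ = 1.6388 — both > 1, two phases present.
Binary case is linear: z₁(K₁−1)(1+ψ(K₂−1)) + z₂(K₂−1)(1+ψ(K₁−1)) = 0
⇒ ψ = [z₁(K₁−1)+z₂(K₂−1)] / [−(K₁−1)(K₂−1)] = 0.10224/0.65490 = 0.1561

ψ = 0.1561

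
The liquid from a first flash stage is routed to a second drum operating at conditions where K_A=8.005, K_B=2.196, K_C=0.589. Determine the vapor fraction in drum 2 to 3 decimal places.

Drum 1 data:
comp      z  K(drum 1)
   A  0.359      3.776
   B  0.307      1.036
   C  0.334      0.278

V/F (drum 2) = 0.784

Drum 1:
Let ψ₁ = V/F and solve Σ zᵢ(Kᵢ−1)/(1+ψ₁(Kᵢ−1)) = 0.
g(0) = ΣzᵢKᵢ − 1 = 0.766 and g(1) = 1 − Σzᵢ/Kᵢ = -0.593, so a root lies in (0, 1).
Newton iteration, ψ₁⁰ = 0.35:
  ψ₁ = 0.350: g = 0.1937, g' = -1.024 → ψ₁ = 0.539
  ψ₁ = 0.539: g = 0.0151, g' = -0.911 → ψ₁ = 0.556
Converged at ψ₁ = 0.556.
Drum-1 compositions:
  A: x = 0.141, y = 0.533
  B: x = 0.301, y = 0.312
  C: x = 0.558, y = 0.155
Drum-2 feed = drum-1 liquid: z₂ = (0.1412, 0.3010, 0.5578).
Drum 2:
Material balance + equilibrium reduce to Σ zᵢ(Kᵢ−1)/(1+ψ₂(Kᵢ−1)) = 0.
Feasibility: ΣzᵢKᵢ = 2.120, Σzᵢ/Kᵢ = 1.102 — both > 1, two phases present.
Newton iteration, ψ₂⁰ = 0.59:
  ψ₂ = 0.590: g = 0.1011, g' = -0.575 → ψ₂ = 0.766
  ψ₂ = 0.766: g = 0.0087, g' = -0.489 → ψ₂ = 0.784
Converged at ψ₂ = 0.784.
  A: x = 0.022, y = 0.174
  B: x = 0.155, y = 0.341
  C: x = 0.823, y = 0.485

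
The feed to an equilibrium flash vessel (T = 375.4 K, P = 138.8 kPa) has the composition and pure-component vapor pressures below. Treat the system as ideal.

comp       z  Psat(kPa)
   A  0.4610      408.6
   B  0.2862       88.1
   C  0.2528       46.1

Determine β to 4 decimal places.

β = 0.5974

Raoult's law: Kᵢ = Pᵢˢᵃᵗ/P = Pᵢˢᵃᵗ/138.8.
  K_A = 408.6/138.8 = 2.943804, K_B = 88.1/138.8 = 0.634726, K_C = 46.1/138.8 = 0.332133
Let β = V/F and solve Σ zᵢ(Kᵢ−1)/(1+β(Kᵢ−1)) = 0.
Check two-phase: ΣzᵢKᵢ = 1.6227 > 1 and Σzᵢ/Kᵢ = 1.3686 > 1, so g(0) = 0.6227 > 0 and g(1) = -0.3686 < 0.
Newton–Raphson from β = 0.7:
  β = 0.7000: g = -0.07793, g' = -0.7792 → β = 0.6000
  β = 0.6000: g = -0.00195, g' = -0.7478 → β = 0.5974
Converged at β = 0.5974.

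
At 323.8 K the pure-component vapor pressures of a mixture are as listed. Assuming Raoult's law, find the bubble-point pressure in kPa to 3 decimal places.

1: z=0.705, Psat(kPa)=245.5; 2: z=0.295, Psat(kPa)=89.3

Pbub = 199.421 kPa

At the bubble point ψ → 0, so ΣzᵢKᵢ = 1 with Kᵢ = Pᵢˢᵃᵗ/P ⇒ P = ΣzᵢPᵢˢᵃᵗ.
P = 0.705·245.5 + 0.295·89.3 = 199.421 kPa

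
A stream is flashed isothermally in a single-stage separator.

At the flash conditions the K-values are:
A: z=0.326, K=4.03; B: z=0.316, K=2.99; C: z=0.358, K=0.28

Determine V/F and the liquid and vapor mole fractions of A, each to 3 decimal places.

Material balance + equilibrium reduce to Σ zᵢ(Kᵢ−1)/(1+V/F(Kᵢ−1)) = 0.
Check two-phase: ΣzᵢKᵢ = 2.359 > 1 and Σzᵢ/Kᵢ = 1.465 > 1, so g(0) = 1.359 > 0 and g(1) = -0.465 < 0.
Newton iteration, V/F⁰ = 0.5:
  V/F = 0.500: g = 0.3052, g' = -1.241 → V/F = 0.746
  V/F = 0.746: g = -0.0008, g' = -1.350 → V/F = 0.745
Converged at V/F = 0.745.
Compositions from xᵢ = zᵢ/(1+V/F(Kᵢ−1)), yᵢ = Kᵢxᵢ:
  A: x = 0.100, y = 0.403
  B: x = 0.127, y = 0.380
  C: x = 0.773, y = 0.216

V/F = 0.745, x_A = 0.100, y_A = 0.403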